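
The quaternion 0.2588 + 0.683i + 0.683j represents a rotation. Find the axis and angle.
axis = (√2/2, √2/2, 0), θ = 5π/6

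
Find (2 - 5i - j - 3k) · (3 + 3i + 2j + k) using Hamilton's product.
26 - 4i - 3j - 14k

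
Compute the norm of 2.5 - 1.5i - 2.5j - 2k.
4.33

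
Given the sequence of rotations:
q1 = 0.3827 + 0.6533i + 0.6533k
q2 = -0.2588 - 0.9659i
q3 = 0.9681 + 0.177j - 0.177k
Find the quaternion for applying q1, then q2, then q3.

q2 · q1 = 0.532 - 0.5387i + 0.631j - 0.1691k
q3 · q2 · q1 = 0.3734 - 0.4398i + 0.8004j - 0.1625k
0.3734 - 0.4398i + 0.8004j - 0.1625k


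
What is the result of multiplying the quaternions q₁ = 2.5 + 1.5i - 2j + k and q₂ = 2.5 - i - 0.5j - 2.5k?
9.25 + 6.75i - 3.5j - 6.5k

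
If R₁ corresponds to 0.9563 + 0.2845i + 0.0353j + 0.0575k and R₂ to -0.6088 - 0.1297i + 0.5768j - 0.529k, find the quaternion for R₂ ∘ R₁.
-0.5352 - 0.2454i + 0.3871j - 0.7096k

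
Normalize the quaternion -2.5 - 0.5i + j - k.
-0.8575 - 0.1715i + 0.343j - 0.343k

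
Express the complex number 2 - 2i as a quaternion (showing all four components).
2 - 2i + 0j + 0k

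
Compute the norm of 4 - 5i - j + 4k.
√58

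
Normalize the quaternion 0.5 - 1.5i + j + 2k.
0.1826 - 0.5477i + 0.3651j + 0.7303k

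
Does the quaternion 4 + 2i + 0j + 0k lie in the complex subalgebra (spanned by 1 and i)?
Yes. The quaternion 4 + 2i has j- and k-coefficients y = z = 0, so it lies in the complex subalgebra spanned by 1 and i.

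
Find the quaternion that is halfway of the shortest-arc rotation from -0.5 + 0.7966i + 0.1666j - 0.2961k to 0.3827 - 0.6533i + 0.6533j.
-0.493 + 0.8098i - 0.2718j - 0.1654k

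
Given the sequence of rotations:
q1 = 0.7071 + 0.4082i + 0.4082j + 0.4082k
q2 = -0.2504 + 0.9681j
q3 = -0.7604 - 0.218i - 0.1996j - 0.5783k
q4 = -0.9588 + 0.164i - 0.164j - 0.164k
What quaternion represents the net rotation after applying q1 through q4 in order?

q2 · q1 = -0.5722 + 0.293i + 0.5823j - 0.4974k
q3 · q2 · q1 = 0.3276 + 0.338i - 0.6064j + 0.6407k
q4 · q3 · q2 · q1 = -0.3639 - 0.4749i + 0.3672j - 0.712k
-0.3639 - 0.4749i + 0.3672j - 0.712k


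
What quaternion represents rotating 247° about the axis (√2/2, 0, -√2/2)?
-0.5519 + 0.5896i - 0.5896k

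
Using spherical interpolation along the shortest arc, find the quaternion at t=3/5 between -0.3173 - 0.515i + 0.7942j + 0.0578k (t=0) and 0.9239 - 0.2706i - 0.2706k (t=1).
-0.8693 - 0.0732i + 0.4282j + 0.2357k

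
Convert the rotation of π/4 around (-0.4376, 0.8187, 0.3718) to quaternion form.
0.9239 - 0.1675i + 0.3133j + 0.1423k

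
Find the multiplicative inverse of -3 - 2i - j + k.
-0.2 + 0.1333i + 0.0667j - 0.0667k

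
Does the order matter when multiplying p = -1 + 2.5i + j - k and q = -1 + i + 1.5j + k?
Yes: pq = -2 - i - 6j + 2.75k ≠ -2 - 6i + j - 2.75k = qp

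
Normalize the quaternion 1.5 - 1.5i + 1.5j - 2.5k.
0.416 - 0.416i + 0.416j - 0.6934k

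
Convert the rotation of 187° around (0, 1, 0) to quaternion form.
-0.061 + 0.9981j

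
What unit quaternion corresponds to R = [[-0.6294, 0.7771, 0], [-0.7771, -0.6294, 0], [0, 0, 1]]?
-0.4305 + 0.9026k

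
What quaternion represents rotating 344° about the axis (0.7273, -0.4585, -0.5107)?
-0.9903 + 0.1012i - 0.0638j - 0.0711k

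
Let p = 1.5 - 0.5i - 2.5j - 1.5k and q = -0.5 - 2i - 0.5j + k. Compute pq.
-1.5 - 6i + 4j - 2.5k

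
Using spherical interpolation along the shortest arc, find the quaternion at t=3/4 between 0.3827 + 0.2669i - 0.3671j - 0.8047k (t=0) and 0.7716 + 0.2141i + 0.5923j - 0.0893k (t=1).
0.8034 + 0.2778i + 0.3911j - 0.3526k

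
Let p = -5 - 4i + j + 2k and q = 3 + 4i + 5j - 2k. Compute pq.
-44i - 22j - 8k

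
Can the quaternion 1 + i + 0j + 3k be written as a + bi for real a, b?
No. The quaternion 1 + i + 3k has j-coefficient y = 0 and k-coefficient z = 3, not both zero, so it does not lie in the complex subalgebra spanned by 1 and i.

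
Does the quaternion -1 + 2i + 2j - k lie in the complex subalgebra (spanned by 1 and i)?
No. The quaternion -1 + 2i + 2j - k has j-coefficient y = 2 and k-coefficient z = -1, not both zero, so it does not lie in the complex subalgebra spanned by 1 and i.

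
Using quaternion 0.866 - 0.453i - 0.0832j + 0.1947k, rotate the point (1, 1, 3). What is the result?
(-0.313, 3.183, 0.878)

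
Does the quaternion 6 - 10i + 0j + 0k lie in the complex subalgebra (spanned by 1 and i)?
Yes. The quaternion 6 - 10i has j- and k-coefficients y = z = 0, so it lies in the complex subalgebra spanned by 1 and i.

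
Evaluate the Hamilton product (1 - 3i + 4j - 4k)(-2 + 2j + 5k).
10 + 34i + 9j + 7k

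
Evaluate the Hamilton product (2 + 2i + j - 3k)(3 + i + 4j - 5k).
-15 + 15i + 18j - 12k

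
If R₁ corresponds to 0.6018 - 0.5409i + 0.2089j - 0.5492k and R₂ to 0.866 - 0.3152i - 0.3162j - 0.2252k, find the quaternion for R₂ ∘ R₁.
0.293 - 0.4374i - 0.0607j - 0.848k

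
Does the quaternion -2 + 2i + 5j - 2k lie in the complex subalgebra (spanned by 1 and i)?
No. The quaternion -2 + 2i + 5j - 2k has j-coefficient y = 5 and k-coefficient z = -2, not both zero, so it does not lie in the complex subalgebra spanned by 1 and i.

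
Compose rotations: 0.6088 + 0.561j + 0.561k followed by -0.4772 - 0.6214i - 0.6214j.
0.0581 - 0.7269i - 0.2974j - 0.6163k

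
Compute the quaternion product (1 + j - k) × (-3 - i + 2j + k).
-4 + 2i + 5k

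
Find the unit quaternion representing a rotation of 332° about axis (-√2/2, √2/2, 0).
-0.9703 - 0.1711i + 0.1711j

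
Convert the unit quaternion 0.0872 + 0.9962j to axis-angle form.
axis = (0, 1, 0), θ = 170°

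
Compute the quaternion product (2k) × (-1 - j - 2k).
4 + 2i - 2k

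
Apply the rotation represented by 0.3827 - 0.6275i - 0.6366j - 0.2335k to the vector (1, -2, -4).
(-1.098, -2.697, 3.538)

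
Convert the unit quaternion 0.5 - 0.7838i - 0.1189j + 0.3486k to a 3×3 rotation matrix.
[[0.7287, -0.1622, -0.6654], [0.535, -0.4717, 0.7009], [-0.4276, -0.8667, -0.257]]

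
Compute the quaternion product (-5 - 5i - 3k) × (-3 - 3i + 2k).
6 + 30i + 19j - k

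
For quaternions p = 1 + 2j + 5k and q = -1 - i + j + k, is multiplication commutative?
No: pq = -8 - 4i - 6j - 2k ≠ -8 + 2i + 4j - 6k = qp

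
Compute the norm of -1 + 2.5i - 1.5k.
3.082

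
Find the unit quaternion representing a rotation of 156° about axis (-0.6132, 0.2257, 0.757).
0.2079 - 0.5998i + 0.2208j + 0.7405k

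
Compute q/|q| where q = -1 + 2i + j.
-0.4082 + 0.8165i + 0.4082j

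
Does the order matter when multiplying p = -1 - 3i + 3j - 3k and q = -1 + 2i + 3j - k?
Yes: pq = -5 + 7i - 15j - 11k ≠ -5 - 5i + 3j + 19k = qp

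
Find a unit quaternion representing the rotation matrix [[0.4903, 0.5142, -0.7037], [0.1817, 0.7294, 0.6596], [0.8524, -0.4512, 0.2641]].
0.788 - 0.3524i - 0.4937j - 0.1055k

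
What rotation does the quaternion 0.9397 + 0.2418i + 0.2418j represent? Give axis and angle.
axis = (√2/2, √2/2, 0), θ = 40°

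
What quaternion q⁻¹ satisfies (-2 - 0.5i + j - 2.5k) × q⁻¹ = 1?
-0.1739 + 0.0435i - 0.087j + 0.2174k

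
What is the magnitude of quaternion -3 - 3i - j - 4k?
√35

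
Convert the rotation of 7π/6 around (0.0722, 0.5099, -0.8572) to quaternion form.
-0.2588 + 0.0697i + 0.4925j - 0.828k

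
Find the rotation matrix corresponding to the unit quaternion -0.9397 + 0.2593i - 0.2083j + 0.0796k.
[[0.9005, 0.0416, 0.4328], [-0.2576, 0.8529, 0.4542], [-0.3502, -0.5205, 0.7787]]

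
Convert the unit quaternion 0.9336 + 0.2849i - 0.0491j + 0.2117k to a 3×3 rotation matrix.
[[0.9055, -0.4233, 0.0289], [0.3673, 0.748, -0.5528], [0.2123, 0.5112, 0.8328]]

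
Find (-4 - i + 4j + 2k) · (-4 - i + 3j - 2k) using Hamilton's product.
7 - 6i - 32j + k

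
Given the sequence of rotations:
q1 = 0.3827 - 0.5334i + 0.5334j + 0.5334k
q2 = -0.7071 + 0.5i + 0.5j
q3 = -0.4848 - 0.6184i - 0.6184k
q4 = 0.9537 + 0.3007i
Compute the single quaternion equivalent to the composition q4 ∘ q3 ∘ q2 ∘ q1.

q2 · q1 = -0.2706 + 0.8352i - 0.4525j + 0.1562k
q3 · q2 · q1 = 0.7443 - 0.5174i - 0.2005j + 0.3714k
q4 · q3 · q2 · q1 = 0.8654 - 0.2696i - 0.3029j + 0.2939k
0.8654 - 0.2696i - 0.3029j + 0.2939k


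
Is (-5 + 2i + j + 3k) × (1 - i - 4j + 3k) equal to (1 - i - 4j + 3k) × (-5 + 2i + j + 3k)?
No: pq = -8 + 22i + 12j - 19k ≠ -8 - 8i + 30j - 5k = qp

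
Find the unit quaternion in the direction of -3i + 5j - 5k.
-0.3906i + 0.6509j - 0.6509k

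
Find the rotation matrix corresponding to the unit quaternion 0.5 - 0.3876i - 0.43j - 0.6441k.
[[-0.1995, 0.9774, 0.0693], [-0.3108, -0.1302, 0.9415], [0.9293, 0.1663, 0.3297]]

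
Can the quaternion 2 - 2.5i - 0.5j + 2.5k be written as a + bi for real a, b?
No. The quaternion 2 - 2.5i - 0.5j + 2.5k has j-coefficient y = -0.5 and k-coefficient z = 2.5, not both zero, so it does not lie in the complex subalgebra spanned by 1 and i.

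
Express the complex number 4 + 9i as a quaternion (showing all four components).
4 + 9i + 0j + 0k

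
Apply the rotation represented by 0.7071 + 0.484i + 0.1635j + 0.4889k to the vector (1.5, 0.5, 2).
(1.845, 0.252, 1.741)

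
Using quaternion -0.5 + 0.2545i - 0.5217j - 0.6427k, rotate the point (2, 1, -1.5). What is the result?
(-1.941, -0.589, -1.771)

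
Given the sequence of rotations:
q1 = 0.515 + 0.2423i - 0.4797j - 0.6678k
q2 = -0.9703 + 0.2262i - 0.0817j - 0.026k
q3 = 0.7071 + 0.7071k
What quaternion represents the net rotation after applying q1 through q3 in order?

q2 · q1 = -0.6111 - 0.0765i + 0.5681j + 0.5459k
q3 · q2 · q1 = -0.8181 - 0.4558i + 0.3476j - 0.0461k
-0.8181 - 0.4558i + 0.3476j - 0.0461k


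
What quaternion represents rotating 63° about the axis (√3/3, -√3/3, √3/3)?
0.8526 + 0.3017i - 0.3017j + 0.3017k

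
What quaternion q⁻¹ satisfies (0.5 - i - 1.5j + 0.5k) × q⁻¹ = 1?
0.1333 + 0.2667i + 0.4j - 0.1333k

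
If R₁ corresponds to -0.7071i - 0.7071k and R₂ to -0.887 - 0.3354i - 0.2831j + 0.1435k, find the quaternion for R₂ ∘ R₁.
-0.1357 + 0.8274i - 0.3386j + 0.427k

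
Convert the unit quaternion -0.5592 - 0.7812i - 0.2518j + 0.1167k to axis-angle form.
axis = (-0.9423, -0.3037, 0.1408), θ = 248°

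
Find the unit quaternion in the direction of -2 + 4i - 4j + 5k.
-0.2561 + 0.5121i - 0.5121j + 0.6402k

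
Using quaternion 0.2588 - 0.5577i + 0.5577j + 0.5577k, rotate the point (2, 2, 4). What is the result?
(-3.643, 2.488, -2.131)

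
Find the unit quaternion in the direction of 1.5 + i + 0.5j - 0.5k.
0.7746 + 0.5164i + 0.2582j - 0.2582k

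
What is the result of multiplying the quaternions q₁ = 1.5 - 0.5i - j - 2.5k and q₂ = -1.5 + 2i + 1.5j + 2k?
5.25 + 5.5i - 0.25j + 8k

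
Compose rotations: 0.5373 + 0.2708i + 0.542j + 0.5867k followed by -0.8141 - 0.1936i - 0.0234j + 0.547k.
-0.6932 - 0.6347i - 0.1921j - 0.2823k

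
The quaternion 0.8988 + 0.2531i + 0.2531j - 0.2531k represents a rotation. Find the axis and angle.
axis = (√3/3, √3/3, -√3/3), θ = 52°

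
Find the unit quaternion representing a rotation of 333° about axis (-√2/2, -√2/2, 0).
-0.9724 - 0.1651i - 0.1651j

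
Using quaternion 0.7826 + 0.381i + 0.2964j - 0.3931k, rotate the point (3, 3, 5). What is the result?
(4.891, -4.113, 1.469)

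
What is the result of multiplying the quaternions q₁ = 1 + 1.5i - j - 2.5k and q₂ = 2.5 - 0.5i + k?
5.75 + 2.25i - 2.75j - 5.75k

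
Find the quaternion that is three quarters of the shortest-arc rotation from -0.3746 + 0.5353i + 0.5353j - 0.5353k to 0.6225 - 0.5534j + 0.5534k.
-0.5786 + 0.1417i + 0.5679j - 0.5679k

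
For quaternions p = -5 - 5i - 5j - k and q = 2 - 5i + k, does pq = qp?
No: pq = -34 + 10i - 32k ≠ -34 + 20i - 20j + 18k = qp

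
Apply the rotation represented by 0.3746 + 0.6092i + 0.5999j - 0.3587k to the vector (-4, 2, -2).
(1.883, -0.074, 4.522)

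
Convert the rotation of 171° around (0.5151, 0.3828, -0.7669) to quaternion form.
0.0785 + 0.5135i + 0.3816j - 0.7645k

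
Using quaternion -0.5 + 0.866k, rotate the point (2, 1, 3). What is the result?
(-0.134, -2.232, 3)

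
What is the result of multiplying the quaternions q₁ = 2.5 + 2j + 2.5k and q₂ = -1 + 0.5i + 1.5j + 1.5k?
-9.25 + 0.5i + 3j + 0.25k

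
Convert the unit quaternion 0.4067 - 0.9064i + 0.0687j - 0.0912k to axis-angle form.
axis = (-0.9922, 0.0752, -0.0998), θ = 132°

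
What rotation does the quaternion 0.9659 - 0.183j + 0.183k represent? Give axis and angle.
axis = (0, -√2/2, √2/2), θ = π/6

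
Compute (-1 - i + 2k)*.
-1 + i - 2k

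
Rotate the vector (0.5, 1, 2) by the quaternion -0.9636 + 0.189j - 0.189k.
(-0.664, 0.968, 1.968)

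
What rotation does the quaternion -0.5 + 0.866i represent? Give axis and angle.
axis = (1, 0, 0), θ = 4π/3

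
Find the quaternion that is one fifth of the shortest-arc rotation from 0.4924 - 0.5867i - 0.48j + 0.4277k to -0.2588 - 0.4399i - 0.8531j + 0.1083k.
0.3568 - 0.5985i - 0.6039j + 0.3871k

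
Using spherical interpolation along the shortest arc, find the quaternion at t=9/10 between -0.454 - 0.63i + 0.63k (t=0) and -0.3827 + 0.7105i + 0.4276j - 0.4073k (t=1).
0.3025 - 0.737i - 0.3984j + 0.4545k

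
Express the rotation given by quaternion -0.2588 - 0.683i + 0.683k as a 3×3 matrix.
[[0.067, 0.3535, -0.933], [-0.3535, -0.866, -0.3535], [-0.933, 0.3535, 0.067]]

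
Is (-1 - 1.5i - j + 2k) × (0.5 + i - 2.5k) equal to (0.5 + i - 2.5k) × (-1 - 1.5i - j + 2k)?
No: pq = 6 + 0.75i - 2.25j + 4.5k ≠ 6 - 4.25i + 1.25j + 2.5k = qp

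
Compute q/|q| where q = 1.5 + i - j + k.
0.6547 + 0.4364i - 0.4364j + 0.4364k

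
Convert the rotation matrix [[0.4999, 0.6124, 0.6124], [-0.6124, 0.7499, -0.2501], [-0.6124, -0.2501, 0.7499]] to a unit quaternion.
0.866 + 0.3536j - 0.3536k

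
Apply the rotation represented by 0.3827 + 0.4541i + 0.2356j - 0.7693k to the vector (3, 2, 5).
(-1.87, -5.867, -0.284)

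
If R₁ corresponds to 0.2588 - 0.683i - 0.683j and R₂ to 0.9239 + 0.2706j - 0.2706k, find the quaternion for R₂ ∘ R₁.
0.4239 - 0.8158i - 0.3762j + 0.1148k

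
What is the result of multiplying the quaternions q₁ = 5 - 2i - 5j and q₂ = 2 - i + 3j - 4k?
23 + 11i - 3j - 31k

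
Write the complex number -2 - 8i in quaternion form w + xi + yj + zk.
-2 - 8i + 0j + 0k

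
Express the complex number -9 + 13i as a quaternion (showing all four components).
-9 + 13i + 0j + 0k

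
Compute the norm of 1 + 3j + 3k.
√19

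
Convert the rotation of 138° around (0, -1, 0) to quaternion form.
0.3584 - 0.9336j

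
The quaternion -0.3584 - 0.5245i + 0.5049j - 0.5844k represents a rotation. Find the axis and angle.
axis = (-0.5618, 0.5408, -0.626), θ = 222°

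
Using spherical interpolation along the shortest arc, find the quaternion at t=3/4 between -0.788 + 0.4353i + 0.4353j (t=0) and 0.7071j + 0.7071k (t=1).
-0.2562 + 0.1415i + 0.7432j + 0.6017k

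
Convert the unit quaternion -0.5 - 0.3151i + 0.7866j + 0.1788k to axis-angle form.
axis = (-0.3638, 0.9083, 0.2065), θ = 4π/3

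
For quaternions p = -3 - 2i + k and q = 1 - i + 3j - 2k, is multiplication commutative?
No: pq = -3 - 2i - 14j + k ≠ -3 + 4i - 4j + 13k = qp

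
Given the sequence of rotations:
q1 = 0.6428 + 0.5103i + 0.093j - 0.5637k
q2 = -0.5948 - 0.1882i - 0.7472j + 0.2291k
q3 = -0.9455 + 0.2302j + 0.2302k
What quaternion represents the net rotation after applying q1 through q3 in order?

q2 · q1 = -0.0877 - 0.0246i - 0.5248j + 0.8463k
q3 · q2 · q1 = 0.0089 + 0.3389i + 0.4703j - 0.8147k
0.0089 + 0.3389i + 0.4703j - 0.8147k


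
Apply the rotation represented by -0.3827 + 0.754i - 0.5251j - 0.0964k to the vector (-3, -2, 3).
(1.211, 4.5, 0.528)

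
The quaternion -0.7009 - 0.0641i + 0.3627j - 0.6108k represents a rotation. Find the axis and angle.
axis = (-0.0899, 0.5085, -0.8564), θ = 269°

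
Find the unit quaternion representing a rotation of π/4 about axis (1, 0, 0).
0.9239 + 0.3827i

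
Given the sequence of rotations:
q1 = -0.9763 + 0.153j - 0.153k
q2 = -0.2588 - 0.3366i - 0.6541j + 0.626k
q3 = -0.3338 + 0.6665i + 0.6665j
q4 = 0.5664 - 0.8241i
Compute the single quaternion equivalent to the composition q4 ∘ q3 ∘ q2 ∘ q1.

q2 · q1 = 0.4485 + 0.3329i + 0.5475j - 0.6231k
q3 · q2 · q1 = -0.7365 - 0.2275i + 0.5315j + 0.351k
q4 · q3 · q2 · q1 = -0.6046 + 0.4781i + 0.5903j - 0.2392k
-0.6046 + 0.4781i + 0.5903j - 0.2392k


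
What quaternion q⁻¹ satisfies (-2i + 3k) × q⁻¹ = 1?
0.1538i - 0.2308k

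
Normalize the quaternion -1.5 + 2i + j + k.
-0.5222 + 0.6963i + 0.3482j + 0.3482k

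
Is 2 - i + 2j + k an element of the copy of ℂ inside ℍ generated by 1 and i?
No. The quaternion 2 - i + 2j + k has j-coefficient y = 2 and k-coefficient z = 1, not both zero, so it does not lie in the complex subalgebra spanned by 1 and i.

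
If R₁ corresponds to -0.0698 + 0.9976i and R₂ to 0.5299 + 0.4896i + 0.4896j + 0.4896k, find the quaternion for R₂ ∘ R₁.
-0.5254 + 0.4945i + 0.4543j - 0.5226k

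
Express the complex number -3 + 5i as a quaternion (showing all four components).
-3 + 5i + 0j + 0k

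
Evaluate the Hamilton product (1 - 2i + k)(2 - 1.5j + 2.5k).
-0.5 - 2.5i + 3.5j + 7.5k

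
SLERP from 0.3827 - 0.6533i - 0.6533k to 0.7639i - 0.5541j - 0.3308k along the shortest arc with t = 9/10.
0.0511 - 0.816i + 0.5286j + 0.2284k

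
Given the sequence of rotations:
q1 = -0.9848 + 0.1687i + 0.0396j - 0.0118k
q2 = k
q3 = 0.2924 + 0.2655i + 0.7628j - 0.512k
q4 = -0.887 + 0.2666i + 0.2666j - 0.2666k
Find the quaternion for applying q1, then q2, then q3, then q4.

q2 · q1 = 0.0118 - 0.0396i + 0.1687j - 0.9848k
q3 · q2 · q1 = -0.6189 - 0.6733i + 0.3401j - 0.219k
q4 · q3 · q2 · q1 = 0.5794 + 0.4645i - 0.2288j + 0.6294k
0.5794 + 0.4645i - 0.2288j + 0.6294k


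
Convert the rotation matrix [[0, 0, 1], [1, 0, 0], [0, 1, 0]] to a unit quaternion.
0.5 + 0.5i + 0.5j + 0.5k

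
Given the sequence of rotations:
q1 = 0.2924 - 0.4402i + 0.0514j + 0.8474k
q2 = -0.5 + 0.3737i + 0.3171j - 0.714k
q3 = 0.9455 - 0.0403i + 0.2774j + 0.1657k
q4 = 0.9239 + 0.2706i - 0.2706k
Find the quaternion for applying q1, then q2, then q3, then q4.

q2 · q1 = 0.607 + 0.6348i + 0.0646j - 0.4737k
q3 · q2 · q1 = 0.6601 + 0.4336i + 0.3156j - 0.526k
q4 · q3 · q2 · q1 = 0.3502 + 0.6646i + 0.3166j - 0.5792k
0.3502 + 0.6646i + 0.3166j - 0.5792k


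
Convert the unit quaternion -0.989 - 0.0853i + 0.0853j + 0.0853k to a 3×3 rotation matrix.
[[0.9709, 0.1542, -0.1833], [-0.1833, 0.9709, -0.1542], [0.1542, 0.1833, 0.9709]]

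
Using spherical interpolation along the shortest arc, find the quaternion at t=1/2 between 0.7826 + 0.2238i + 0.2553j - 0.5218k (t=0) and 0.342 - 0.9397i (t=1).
0.7733 - 0.4923i + 0.1756j - 0.3588k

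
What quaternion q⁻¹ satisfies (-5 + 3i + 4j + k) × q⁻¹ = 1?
-0.098 - 0.0588i - 0.0784j - 0.0196k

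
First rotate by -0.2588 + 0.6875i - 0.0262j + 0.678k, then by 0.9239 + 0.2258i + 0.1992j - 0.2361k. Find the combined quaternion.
-0.229 + 0.7056i - 0.3912j + 0.5446k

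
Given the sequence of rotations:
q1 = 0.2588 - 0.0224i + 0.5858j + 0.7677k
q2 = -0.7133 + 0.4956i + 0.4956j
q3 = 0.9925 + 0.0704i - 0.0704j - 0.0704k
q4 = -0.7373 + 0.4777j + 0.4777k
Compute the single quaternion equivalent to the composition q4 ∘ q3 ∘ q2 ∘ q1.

q2 · q1 = -0.4638 + 0.5247i - 0.6701j - 0.2462k
q3 · q2 · q1 = -0.5618 + 0.4583i - 0.652j - 0.2219k
q4 · q3 · q2 · q1 = 0.8317 - 0.1324i + 0.4313j - 0.3237k
0.8317 - 0.1324i + 0.4313j - 0.3237k


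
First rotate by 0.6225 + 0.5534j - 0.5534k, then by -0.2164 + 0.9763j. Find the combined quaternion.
-0.675 - 0.5403i + 0.488j + 0.1198k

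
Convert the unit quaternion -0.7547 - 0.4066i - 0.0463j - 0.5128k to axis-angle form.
axis = (-0.6197, -0.0706, -0.7816), θ = 278°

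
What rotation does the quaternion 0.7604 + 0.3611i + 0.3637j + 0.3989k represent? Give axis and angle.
axis = (0.556, 0.56, 0.6142), θ = 81°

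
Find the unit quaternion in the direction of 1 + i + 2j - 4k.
0.2132 + 0.2132i + 0.4264j - 0.8528k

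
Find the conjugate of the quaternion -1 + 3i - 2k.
-1 - 3i + 2k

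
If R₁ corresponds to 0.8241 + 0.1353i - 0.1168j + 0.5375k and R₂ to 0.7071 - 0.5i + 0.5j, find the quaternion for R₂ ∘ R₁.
0.7088 - 0.0476i + 0.5982j + 0.3708k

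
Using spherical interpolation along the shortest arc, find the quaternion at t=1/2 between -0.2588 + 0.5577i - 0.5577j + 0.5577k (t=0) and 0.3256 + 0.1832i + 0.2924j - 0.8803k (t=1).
-0.3231 + 0.207i - 0.4699j + 0.7949k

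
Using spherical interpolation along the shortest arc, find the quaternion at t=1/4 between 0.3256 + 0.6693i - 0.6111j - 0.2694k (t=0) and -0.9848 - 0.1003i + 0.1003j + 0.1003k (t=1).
0.5644 + 0.5794i - 0.5316j - 0.2513k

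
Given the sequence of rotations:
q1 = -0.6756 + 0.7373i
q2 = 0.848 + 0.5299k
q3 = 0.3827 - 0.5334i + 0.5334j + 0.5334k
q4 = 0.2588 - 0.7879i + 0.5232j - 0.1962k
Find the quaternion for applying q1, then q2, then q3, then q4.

q2 · q1 = -0.5729 + 0.6252i + 0.3907j - 0.358k
q3 · q2 · q1 = 0.0968 + 0.1455i - 0.0135j - 0.9845k
q4 · q3 · q2 · q1 = -0.0464 - 0.5564i - 0.7571j - 0.3393k
-0.0464 - 0.5564i - 0.7571j - 0.3393k


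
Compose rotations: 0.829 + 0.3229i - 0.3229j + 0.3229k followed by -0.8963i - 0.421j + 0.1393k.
0.1085 - 0.834i - 0.0146j + 0.5408k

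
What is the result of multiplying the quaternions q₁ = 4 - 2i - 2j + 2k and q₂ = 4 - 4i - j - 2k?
10 - 18i - 24j - 6k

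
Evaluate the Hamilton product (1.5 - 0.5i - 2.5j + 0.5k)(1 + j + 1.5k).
3.25 - 4.75i - 0.25j + 2.25k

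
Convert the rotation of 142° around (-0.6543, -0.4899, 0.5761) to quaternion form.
0.3256 - 0.6187i - 0.4632j + 0.5447k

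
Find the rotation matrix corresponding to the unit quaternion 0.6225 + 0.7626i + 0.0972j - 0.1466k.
[[0.9381, 0.3308, -0.1026], [-0.0343, -0.2061, -0.9779], [-0.3446, 0.9209, -0.182]]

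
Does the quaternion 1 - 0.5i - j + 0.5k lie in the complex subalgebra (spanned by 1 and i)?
No. The quaternion 1 - 0.5i - j + 0.5k has j-coefficient y = -1 and k-coefficient z = 0.5, not both zero, so it does not lie in the complex subalgebra spanned by 1 and i.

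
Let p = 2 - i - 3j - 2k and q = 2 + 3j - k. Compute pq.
11 + 7i - j - 9k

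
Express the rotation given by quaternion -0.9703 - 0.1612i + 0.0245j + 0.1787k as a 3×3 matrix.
[[0.9349, 0.3389, -0.1052], [-0.3547, 0.8842, -0.3041], [-0.0101, 0.3216, 0.9468]]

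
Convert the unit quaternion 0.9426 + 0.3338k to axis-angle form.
axis = (0, 0, 1), θ = 39°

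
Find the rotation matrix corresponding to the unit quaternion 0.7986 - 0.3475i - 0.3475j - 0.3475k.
[[0.517, 0.7965, -0.3135], [-0.3135, 0.517, 0.7965], [0.7965, -0.3135, 0.517]]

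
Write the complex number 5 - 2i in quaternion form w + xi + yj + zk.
5 - 2i + 0j + 0k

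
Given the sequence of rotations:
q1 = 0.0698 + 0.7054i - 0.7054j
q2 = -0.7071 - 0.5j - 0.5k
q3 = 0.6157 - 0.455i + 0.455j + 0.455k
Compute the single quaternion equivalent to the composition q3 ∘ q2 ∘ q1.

q2 · q1 = -0.4021 - 0.8515i + 0.1112j + 0.3178k
q3 · q2 · q1 = -0.8302 - 0.2473i - 0.3573j + 0.3496k
-0.8302 - 0.2473i - 0.3573j + 0.3496k


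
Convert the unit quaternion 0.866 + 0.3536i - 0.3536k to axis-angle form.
axis = (√2/2, 0, -√2/2), θ = π/3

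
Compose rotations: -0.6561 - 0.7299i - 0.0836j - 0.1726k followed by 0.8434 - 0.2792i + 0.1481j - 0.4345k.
-0.8198 - 0.4943i + 0.1013j + 0.2709k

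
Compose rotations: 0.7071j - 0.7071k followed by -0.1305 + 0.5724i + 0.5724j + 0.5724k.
-0.8095i + 0.3125j + 0.497k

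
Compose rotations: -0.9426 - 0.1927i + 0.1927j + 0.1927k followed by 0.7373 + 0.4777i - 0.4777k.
-0.5109 - 0.5003i + 0.1421j + 0.6844k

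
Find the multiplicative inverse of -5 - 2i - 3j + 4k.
-0.0926 + 0.037i + 0.0556j - 0.0741k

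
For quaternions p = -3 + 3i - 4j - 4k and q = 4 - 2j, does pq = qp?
No: pq = -20 + 4i - 10j - 22k ≠ -20 + 20i - 10j - 10k = qp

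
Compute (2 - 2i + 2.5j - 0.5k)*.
2 + 2i - 2.5j + 0.5k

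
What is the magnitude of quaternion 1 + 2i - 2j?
3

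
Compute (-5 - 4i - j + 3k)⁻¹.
-0.098 + 0.0784i + 0.0196j - 0.0588k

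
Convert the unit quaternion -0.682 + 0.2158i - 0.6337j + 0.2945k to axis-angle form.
axis = (0.2951, -0.8665, 0.4027), θ = 266°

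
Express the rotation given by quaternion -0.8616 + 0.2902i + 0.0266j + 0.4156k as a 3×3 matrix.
[[0.6531, 0.7316, 0.1954], [-0.7007, 0.4861, 0.5222], [0.2871, -0.478, 0.8302]]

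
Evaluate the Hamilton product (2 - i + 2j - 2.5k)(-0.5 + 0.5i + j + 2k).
2.5 + 8i + 1.75j + 3.25k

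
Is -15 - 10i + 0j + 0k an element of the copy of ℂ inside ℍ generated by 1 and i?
Yes. The quaternion -15 - 10i has j- and k-coefficients y = z = 0, so it lies in the complex subalgebra spanned by 1 and i.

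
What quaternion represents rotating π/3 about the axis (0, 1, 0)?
0.866 + 0.5j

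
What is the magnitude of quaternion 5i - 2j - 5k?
√54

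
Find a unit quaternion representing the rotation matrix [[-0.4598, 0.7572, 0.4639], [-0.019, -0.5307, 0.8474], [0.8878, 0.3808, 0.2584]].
-0.2588 + 0.4507i + 0.4095j + 0.7498k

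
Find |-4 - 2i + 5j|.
√45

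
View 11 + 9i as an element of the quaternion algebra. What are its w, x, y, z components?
11 + 9i + 0j + 0k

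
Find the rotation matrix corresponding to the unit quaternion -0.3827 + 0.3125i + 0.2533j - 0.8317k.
[[-0.5118, -0.4783, -0.7137], [0.7949, -0.5788, -0.1822], [-0.3259, -0.6605, 0.6764]]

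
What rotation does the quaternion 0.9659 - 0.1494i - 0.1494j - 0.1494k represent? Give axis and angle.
axis = (-√3/3, -√3/3, -√3/3), θ = π/6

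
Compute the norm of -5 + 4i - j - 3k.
√51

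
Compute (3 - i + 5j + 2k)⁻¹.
0.0769 + 0.0256i - 0.1282j - 0.0513k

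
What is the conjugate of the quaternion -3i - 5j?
3i + 5j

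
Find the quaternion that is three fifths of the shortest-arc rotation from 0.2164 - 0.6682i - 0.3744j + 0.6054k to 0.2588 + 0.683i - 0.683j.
-0.0794 - 0.8856i + 0.3168j + 0.3303k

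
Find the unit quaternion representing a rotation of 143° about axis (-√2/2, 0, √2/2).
0.3173 - 0.6706i + 0.6706k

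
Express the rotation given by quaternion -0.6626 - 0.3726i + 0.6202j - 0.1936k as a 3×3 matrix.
[[0.1557, -0.7187, -0.6776], [-0.2056, 0.6474, -0.7339], [0.9662, 0.2536, -0.047]]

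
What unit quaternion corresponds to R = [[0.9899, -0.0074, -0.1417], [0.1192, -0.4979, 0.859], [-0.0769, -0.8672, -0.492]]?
-0.5 + 0.8631i + 0.0324j - 0.0633k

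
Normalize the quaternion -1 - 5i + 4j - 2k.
-0.1474 - 0.7372i + 0.5898j - 0.2949k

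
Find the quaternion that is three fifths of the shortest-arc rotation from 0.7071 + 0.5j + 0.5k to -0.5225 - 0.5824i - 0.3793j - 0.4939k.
0.6269 + 0.365i + 0.4495j + 0.5213k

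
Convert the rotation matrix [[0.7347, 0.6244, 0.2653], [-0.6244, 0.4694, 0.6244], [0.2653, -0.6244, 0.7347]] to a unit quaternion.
0.8571 - 0.3642i - 0.3642k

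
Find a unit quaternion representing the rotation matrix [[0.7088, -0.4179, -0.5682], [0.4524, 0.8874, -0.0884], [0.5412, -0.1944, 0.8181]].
0.9239 - 0.0287i - 0.3002j + 0.2355k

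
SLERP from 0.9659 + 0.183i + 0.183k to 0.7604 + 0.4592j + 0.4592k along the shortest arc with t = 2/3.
0.8658 + 0.0645i + 0.3171j + 0.3817k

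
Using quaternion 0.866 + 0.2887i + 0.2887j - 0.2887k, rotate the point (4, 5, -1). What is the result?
(5.667, 2.666, -1.667)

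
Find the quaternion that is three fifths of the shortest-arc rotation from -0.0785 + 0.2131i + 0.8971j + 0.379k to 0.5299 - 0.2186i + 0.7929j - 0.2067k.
0.3189 - 0.048i + 0.9459j + 0.0366k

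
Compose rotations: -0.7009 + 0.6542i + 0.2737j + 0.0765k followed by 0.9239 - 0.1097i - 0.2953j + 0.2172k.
-0.5116 + 0.5993i + 0.6103j + 0.0816k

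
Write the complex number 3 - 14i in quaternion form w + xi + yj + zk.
3 - 14i + 0j + 0k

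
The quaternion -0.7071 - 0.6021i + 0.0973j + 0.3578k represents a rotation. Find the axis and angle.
axis = (-0.8515, 0.1376, 0.506), θ = 3π/2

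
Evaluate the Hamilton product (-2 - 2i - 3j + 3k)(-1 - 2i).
-2 + 6i - 3j - 9k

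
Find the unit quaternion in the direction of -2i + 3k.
-0.5547i + 0.8321k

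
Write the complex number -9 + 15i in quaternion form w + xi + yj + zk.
-9 + 15i + 0j + 0k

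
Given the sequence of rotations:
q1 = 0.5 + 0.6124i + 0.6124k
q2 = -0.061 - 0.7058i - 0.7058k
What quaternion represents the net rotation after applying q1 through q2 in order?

q2 · q1 = 0.834 - 0.3903i - 0.3903k
0.834 - 0.3903i - 0.3903k


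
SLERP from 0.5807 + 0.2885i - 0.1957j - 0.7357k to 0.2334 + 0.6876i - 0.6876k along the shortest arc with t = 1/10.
0.5529 + 0.3351i - 0.178j - 0.7419k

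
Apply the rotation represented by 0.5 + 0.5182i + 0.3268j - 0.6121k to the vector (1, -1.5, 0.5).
(-1.543, -0.303, -1.014)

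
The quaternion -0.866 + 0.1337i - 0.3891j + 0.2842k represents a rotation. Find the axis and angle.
axis = (0.2674, -0.7781, 0.5683), θ = 5π/3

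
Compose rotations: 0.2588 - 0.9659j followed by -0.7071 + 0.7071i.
-0.183 + 0.183i + 0.683j - 0.683k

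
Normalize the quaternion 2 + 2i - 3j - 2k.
0.4364 + 0.4364i - 0.6547j - 0.4364k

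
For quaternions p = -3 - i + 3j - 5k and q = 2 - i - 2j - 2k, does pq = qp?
No: pq = -11 - 15i + 15j + k ≠ -11 + 17i + 9j - 9k = qp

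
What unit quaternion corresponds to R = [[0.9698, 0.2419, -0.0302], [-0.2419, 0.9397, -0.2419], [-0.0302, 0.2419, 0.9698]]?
0.9848 + 0.1228i - 0.1228k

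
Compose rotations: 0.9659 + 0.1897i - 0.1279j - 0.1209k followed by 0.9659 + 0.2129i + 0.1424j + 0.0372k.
0.9153 + 0.3764i + 0.0468j - 0.1351k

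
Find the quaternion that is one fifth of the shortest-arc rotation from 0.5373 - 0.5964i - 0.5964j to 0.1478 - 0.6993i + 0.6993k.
0.4969 - 0.6802i - 0.5121j + 0.1681k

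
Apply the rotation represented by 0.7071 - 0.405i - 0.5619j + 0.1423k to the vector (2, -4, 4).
(-3.999, 0.438, 4.451)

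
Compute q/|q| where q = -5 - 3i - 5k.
-0.6509 - 0.3906i - 0.6509k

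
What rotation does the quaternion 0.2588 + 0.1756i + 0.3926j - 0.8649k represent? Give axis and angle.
axis = (0.1818, 0.4064, -0.8954), θ = 5π/6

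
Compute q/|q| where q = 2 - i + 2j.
0.6667 - 0.3333i + 0.6667j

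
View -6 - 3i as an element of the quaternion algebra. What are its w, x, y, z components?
-6 - 3i + 0j + 0k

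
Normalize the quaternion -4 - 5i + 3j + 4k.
-0.4924 - 0.6155i + 0.3693j + 0.4924k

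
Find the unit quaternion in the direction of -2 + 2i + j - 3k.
-0.4714 + 0.4714i + 0.2357j - 0.7071k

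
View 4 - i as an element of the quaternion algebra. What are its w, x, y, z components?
4 - i + 0j + 0k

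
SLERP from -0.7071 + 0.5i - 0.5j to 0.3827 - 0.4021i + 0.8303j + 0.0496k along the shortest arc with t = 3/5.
-0.5276 + 0.454i - 0.7174j - 0.0305k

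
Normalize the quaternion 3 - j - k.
0.9045 - 0.3015j - 0.3015k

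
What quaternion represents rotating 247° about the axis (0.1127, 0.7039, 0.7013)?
-0.5519 + 0.094i + 0.587j + 0.5848k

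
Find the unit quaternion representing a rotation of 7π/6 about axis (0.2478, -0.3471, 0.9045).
-0.2588 + 0.2394i - 0.3353j + 0.8737k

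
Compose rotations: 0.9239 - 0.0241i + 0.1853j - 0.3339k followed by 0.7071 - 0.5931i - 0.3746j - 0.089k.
0.6787 - 0.4234i - 0.411j - 0.4373k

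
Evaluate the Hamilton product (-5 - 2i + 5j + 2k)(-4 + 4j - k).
2 - 5i - 42j - 11k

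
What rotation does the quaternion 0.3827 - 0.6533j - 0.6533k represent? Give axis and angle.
axis = (0, -√2/2, -√2/2), θ = 3π/4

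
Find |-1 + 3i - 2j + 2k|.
√18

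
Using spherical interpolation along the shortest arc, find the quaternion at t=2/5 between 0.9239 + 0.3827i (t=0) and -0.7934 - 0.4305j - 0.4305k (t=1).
0.9332 + 0.2441i + 0.1866j + 0.1866k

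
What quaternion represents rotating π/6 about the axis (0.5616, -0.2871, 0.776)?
0.9659 + 0.1454i - 0.0743j + 0.2008k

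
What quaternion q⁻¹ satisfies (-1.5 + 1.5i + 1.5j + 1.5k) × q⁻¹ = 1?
-0.1667 - 0.1667i - 0.1667j - 0.1667k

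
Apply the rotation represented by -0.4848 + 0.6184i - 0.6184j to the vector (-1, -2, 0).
(1.295, 0.295, 1.799)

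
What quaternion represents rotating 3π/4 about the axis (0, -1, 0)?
0.3827 - 0.9239j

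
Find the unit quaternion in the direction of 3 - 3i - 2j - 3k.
0.5388 - 0.5388i - 0.3592j - 0.5388k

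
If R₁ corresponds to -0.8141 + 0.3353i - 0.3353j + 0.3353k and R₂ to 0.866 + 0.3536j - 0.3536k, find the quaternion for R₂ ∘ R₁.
-0.4679 + 0.2904i - 0.6968j + 0.4597k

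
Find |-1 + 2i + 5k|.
√30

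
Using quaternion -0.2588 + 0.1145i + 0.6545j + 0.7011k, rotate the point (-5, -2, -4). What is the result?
(3.886, -2.824, -4.682)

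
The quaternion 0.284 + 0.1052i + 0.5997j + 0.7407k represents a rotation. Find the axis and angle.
axis = (0.1097, 0.6255, 0.7725), θ = 147°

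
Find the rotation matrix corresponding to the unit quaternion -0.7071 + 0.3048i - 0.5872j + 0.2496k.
[[0.1858, -0.005, 0.9826], [-0.7109, 0.6896, 0.1379], [-0.6783, -0.7242, 0.1246]]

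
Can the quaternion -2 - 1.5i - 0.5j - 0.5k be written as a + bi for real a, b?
No. The quaternion -2 - 1.5i - 0.5j - 0.5k has j-coefficient y = -0.5 and k-coefficient z = -0.5, not both zero, so it does not lie in the complex subalgebra spanned by 1 and i.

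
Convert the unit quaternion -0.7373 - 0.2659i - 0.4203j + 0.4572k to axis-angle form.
axis = (-0.3936, -0.6221, 0.6768), θ = 275°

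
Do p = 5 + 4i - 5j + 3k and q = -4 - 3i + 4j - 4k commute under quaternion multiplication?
No: pq = 24 - 23i + 47j - 31k ≠ 24 - 39i + 33j - 33k = qp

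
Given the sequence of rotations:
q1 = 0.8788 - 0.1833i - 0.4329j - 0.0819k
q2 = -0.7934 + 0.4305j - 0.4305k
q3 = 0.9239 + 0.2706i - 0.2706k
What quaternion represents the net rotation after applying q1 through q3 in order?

q2 · q1 = -0.5461 - 0.0762i + 0.8007j - 0.2344k
q3 · q2 · q1 = -0.5474 - 0.0015i + 0.8238j + 0.1479k
-0.5474 - 0.0015i + 0.8238j + 0.1479k


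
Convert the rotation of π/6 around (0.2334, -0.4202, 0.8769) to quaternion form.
0.9659 + 0.0604i - 0.1088j + 0.227k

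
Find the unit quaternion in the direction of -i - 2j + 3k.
-0.2673i - 0.5345j + 0.8018k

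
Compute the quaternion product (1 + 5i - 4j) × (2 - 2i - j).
8 + 8i - 9j - 13k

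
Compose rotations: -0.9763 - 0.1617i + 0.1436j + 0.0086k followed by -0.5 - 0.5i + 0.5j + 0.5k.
0.3312 + 0.5015i - 0.6365j - 0.4834k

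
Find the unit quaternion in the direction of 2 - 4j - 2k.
0.4082 - 0.8165j - 0.4082k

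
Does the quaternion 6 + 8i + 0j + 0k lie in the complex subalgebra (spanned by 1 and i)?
Yes. The quaternion 6 + 8i has j- and k-coefficients y = z = 0, so it lies in the complex subalgebra spanned by 1 and i.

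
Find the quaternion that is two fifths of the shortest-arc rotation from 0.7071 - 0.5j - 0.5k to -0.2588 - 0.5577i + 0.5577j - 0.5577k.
0.6704 + 0.2988i - 0.6748j - 0.0772k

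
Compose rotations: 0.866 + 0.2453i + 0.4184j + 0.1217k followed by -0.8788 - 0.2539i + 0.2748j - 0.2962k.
-0.7777 - 0.2781i - 0.1715j - 0.5371k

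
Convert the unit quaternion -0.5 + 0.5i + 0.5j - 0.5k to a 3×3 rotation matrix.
[[0, 0, -1], [1, 0, 0], [0, -1, 0]]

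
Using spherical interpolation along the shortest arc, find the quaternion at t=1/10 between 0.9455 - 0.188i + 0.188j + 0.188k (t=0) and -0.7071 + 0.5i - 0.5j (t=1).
0.9333 - 0.2233i + 0.2233j + 0.1708k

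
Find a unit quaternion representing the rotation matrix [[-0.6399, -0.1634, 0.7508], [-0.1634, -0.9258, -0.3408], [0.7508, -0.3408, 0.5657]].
0.4243i - 0.1926j + 0.8848k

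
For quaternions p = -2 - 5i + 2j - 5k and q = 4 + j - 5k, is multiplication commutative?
No: pq = -35 - 25i - 19j - 15k ≠ -35 - 15i + 31j - 5k = qp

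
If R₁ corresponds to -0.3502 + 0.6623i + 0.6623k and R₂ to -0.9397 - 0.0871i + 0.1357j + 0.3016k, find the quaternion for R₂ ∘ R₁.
0.187 - 0.502i + 0.2099j - 0.8179k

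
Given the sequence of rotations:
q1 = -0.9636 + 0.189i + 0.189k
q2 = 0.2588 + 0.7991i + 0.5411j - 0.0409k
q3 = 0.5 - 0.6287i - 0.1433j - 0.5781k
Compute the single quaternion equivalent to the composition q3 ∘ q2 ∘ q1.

q2 · q1 = -0.3927 - 0.6188i - 0.6802j - 0.0139k
q3 · q2 · q1 = -0.6909 - 0.4537i + 0.0652j + 0.559k
-0.6909 - 0.4537i + 0.0652j + 0.559k


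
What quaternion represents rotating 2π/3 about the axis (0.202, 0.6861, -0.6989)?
0.5 + 0.1749i + 0.5942j - 0.6053k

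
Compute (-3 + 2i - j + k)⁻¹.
-0.2 - 0.1333i + 0.0667j - 0.0667k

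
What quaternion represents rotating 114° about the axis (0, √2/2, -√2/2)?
0.5446 + 0.593j - 0.593k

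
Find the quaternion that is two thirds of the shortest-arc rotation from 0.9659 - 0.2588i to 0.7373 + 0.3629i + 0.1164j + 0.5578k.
0.8967 + 0.164i + 0.084j + 0.4024k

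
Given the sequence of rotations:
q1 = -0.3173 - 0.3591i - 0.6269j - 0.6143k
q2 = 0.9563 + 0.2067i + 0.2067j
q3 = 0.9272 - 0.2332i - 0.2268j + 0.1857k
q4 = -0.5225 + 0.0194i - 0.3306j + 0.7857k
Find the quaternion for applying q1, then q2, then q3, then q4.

q2 · q1 = -0.0996 - 0.536i - 0.5381j - 0.6428k
q3 · q2 · q1 = -0.22 - 0.228i - 0.7258j - 0.6106k
q4 · q3 · q2 · q1 = 0.3592 + 0.887i + 0.2847j + 0.0567k
0.3592 + 0.887i + 0.2847j + 0.0567k


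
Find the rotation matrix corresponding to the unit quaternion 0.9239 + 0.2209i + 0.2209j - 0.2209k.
[[0.8048, 0.5058, 0.3106], [-0.3106, 0.8048, -0.5058], [-0.5058, 0.3106, 0.8048]]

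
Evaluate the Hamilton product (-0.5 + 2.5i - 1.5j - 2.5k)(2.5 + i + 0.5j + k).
-0.5 + 5.5i - 9j - 4k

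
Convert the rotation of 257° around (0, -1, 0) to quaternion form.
-0.6225 - 0.7826j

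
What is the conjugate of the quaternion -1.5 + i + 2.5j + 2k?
-1.5 - i - 2.5j - 2k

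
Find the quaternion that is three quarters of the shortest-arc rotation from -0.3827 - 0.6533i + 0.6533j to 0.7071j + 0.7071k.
-0.1162 - 0.1984i + 0.7802j + 0.5818k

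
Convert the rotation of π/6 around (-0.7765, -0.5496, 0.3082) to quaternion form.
0.9659 - 0.201i - 0.1422j + 0.0798k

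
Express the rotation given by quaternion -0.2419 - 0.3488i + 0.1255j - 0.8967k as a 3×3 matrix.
[[-0.6396, -0.5214, 0.5648], [0.3463, -0.8515, -0.3938], [0.6863, -0.0563, 0.7252]]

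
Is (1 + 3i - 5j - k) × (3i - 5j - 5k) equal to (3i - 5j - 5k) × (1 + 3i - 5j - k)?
No: pq = -39 + 23i + 7j - 5k ≠ -39 - 17i - 17j - 5k = qp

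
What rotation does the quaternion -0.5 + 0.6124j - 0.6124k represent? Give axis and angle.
axis = (0, √2/2, -√2/2), θ = 4π/3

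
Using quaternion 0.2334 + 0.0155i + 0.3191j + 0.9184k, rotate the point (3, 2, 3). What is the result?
(-2.977, 1.678, 3.213)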